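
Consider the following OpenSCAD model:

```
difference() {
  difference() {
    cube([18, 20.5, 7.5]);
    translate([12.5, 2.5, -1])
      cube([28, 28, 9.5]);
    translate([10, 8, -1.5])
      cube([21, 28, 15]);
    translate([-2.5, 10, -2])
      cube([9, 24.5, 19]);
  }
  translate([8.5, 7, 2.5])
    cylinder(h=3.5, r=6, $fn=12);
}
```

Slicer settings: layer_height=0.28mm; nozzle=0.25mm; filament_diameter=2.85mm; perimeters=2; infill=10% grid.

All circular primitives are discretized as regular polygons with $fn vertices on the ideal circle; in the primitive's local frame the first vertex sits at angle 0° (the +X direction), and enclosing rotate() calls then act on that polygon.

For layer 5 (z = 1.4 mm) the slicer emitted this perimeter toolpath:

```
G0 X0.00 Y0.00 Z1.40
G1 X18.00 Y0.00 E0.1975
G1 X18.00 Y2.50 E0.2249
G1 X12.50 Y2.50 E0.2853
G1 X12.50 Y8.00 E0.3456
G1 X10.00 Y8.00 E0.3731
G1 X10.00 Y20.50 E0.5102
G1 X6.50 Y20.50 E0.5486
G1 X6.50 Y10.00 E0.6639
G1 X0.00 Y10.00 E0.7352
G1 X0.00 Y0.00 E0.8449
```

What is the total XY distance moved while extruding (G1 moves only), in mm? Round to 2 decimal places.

Sum the Euclidean lengths of each G1 segment: total = 77.00 mm.

77.00 mm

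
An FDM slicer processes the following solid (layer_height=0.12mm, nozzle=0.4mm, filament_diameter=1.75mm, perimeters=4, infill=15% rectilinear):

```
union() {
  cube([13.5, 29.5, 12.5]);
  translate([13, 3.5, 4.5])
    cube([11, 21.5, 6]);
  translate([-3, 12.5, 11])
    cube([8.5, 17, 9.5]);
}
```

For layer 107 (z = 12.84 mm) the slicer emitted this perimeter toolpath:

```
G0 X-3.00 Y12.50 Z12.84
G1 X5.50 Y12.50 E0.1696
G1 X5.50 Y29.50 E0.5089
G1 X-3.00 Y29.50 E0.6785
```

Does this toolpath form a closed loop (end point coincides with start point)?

Start point (G0): (-3.00, 12.50). End point (last G1): the path does not return to the start — open.

no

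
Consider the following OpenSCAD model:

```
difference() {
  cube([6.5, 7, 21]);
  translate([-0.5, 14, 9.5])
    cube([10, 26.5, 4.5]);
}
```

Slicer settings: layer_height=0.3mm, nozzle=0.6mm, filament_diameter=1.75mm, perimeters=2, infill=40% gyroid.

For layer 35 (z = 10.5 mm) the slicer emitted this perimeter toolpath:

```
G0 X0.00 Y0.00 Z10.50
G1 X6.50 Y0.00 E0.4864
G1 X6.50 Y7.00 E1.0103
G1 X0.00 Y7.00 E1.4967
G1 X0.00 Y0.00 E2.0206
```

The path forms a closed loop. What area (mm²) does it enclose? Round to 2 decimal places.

45.50 mm²

Apply the shoelace formula to the sequence of (X, Y) vertices; enclosed area = 45.50 mm².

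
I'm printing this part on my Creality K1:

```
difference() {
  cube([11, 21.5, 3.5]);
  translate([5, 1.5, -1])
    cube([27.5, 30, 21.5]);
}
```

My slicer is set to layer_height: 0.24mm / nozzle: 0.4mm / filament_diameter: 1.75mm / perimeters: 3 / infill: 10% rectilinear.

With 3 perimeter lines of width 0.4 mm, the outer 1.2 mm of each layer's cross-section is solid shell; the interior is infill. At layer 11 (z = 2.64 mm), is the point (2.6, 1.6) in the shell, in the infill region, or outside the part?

At z = 2.64 mm: the 11×21.5 cube contributes its full rectangle; the cube at (5, 1.5) (footprint 27.5×30) is included at this height; Taking the first minus the rest: starting from the 11×21.5 cube, the 27.5×30 cube at (5, 1.5) partially overlaps it — only the 120.00 mm² overlap (of its 825.00 mm²) is removed, clipping the outline — 1 connected region. Overall, the cross-section is a single solid region. The nearest boundary edge runs (11.00, 0.00)→(0.00, 0.00); distance from the point to it = 1.60 mm. The point is inside the cross-section and 1.60 mm from the nearest boundary — more than the 1.2 mm shell width (3 × 0.4), so it's in the infill interior.

infill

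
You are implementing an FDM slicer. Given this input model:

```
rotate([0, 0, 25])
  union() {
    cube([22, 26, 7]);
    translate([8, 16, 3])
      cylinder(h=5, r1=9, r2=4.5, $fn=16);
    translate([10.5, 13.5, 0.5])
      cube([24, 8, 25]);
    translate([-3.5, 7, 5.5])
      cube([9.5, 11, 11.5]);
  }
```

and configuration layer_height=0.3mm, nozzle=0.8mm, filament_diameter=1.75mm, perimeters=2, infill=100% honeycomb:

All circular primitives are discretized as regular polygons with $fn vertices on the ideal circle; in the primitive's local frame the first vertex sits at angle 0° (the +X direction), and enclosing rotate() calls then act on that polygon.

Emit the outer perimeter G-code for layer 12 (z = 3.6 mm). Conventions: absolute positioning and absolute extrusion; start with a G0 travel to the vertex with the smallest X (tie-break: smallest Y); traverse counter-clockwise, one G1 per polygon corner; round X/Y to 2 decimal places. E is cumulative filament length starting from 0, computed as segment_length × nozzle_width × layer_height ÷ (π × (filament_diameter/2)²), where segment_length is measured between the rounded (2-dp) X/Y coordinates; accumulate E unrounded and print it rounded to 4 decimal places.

At z = 3.6 mm: the 22×26 cube contributes its full rectangle; the cone at (8, 16) (r1=9→r2=4.5) has section circumradius 8.460 here — a regular 16-gon; the cube at (10.5, 13.5) is present — its section is the full 24×8 rectangle; the cube at (-3.5, 7) is not intersected at this z (z outside [5.5, 17]); Merging all regions: the regions partially overlap (shared area 310.05 mm²), so overlapping operands fuse into one piece — 1 connected region; (rotated 25° about Z; rotation is an isometry so areas/perimeters/island counts are preserved). The outline is a single polygon with 11 vertices. Extrusion per mm of travel: 0.8 × 0.3 / (π × 0.875²) = 0.099780. Accumulating E over each segment gives final E = 12.0833.

G0 X-10.99 Y23.56 Z3.60
G1 X-7.74 Y16.60 E0.7665
G1 X-7.18 Y14.31 E1.0017
G1 X-5.78 Y12.41 E1.2372
G1 X0.00 Y0.00 E2.6032
G1 X19.94 Y9.30 E4.7986
G1 X14.23 Y21.53 E6.1453
G1 X25.56 Y26.82 E7.3930
G1 X22.18 Y34.07 E8.1911
G1 X10.85 Y28.78 E9.4388
G1 X8.95 Y32.86 E9.8879
G1 X-10.99 Y23.56 E12.0833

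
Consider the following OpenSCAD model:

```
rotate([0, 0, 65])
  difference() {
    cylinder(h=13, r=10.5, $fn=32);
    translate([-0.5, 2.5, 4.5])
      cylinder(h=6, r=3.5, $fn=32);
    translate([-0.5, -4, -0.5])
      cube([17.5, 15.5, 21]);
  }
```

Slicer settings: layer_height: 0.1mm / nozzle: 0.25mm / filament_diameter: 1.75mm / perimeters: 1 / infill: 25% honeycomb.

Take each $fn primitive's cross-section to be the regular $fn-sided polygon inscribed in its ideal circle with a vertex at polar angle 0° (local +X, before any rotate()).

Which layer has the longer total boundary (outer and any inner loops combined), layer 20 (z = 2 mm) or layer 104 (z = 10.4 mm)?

Layer 20 (z = 2): the r=10.5 cylinder gives a regular 32-gon of circumradius 10.5 (constant along its height) (perimeter = 2·32·10.500·sin(180°/32) = 65.87 mm); the cylinder at (-0.5, 2.5) is not intersected at this z (z outside [4.5, 10.5]); the cube at (-0.5, -4) (footprint 17.5×15.5) is included at this height (perimeter 66.00 mm); After the difference (first − rest): starting from the r=10.5 cylinder, the 17.5×15.5 cube at (-0.5, -4) partially overlaps it — only the 134.09 mm² overlap (of its 271.25 mm²) is removed, clipping the outline — boundary = 69.46 mm; (rotated 65° about Z; rotation is an isometry so areas/perimeters/island counts are preserved). So its perimeter = 69.46 mm. Layer 104 (z = 10.4): the cylinder: section is a regular 32-gon, circumradius r=10.5 (perimeter = 2·32·10.500·sin(180°/32) = 65.87 mm); the r=3.5 cylinder at (-0.5, 2.5) contributes a regular 32-gon of circumradius 3.5 (perimeter = 2·32·3.500·sin(180°/32) = 21.96 mm); the cube at (-0.5, -4) is present — its section is the full 17.5×15.5 rectangle (perimeter 66.00 mm); Taking the first minus the rest: starting from the r=10.5 cylinder, the r=3.5 cylinder at (-0.5, 2.5) lies wholly inside it (removes its full 38.24 mm² and its 21.96 mm outline becomes a hole wall); the 17.5×15.5 cube at (-0.5, -4) partially overlaps it — only the 114.98 mm² overlap (of its 271.25 mm²) is removed, clipping the outline — boundary = 73.44 mm; (rotated 65° about Z; rotation is an isometry so areas/perimeters/island counts are preserved). So its perimeter = 73.44 mm. Layer 104 is larger (73.44 vs 69.46 mm).

layer 104 (z = 10.4 mm)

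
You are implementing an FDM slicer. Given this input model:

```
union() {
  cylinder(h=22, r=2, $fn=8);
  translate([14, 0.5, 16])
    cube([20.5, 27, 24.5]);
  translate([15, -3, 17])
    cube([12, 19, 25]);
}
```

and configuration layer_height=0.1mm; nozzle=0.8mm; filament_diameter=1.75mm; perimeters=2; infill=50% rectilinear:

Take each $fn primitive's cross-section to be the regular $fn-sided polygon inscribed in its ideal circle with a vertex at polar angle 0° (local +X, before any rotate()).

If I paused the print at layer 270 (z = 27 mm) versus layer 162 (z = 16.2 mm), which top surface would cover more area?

layer 270 (z = 27 mm)

Layer 270 (z = 27): the cylinder does not reach this height (z outside [0, 22]); the cube at (14, 0.5) is present — its section is the full 20.5×27 rectangle (area 553.50 mm²); the cube at (15, -3) is present — its section is the full 12×19 rectangle (area 228.00 mm²); Merging all regions: the regions partially overlap — summed areas 781.50 mm² minus the doubly-counted overlap 186.00 mm² gives 595.50 mm² — area = 595.50 mm². So its area = 595.50 mm². Layer 162 (z = 16.2): the r=2 cylinder contributes a regular 8-gon of circumradius 2 (area = (8/2)·2.000²·sin(360°/8) = 11.31 mm²); the cube at (14, 0.5) (footprint 20.5×27) is included at this height (area 553.50 mm²); the cube at (15, -3) does not reach this height (z outside [17, 42]); Taking the union: the 2 present regions are separate (no shared area or edge), so areas and boundary lengths simply add and each stays a separate island — area = 564.81 mm². So its area = 564.81 mm². Layer 270 is larger (595.50 vs 564.81 mm²).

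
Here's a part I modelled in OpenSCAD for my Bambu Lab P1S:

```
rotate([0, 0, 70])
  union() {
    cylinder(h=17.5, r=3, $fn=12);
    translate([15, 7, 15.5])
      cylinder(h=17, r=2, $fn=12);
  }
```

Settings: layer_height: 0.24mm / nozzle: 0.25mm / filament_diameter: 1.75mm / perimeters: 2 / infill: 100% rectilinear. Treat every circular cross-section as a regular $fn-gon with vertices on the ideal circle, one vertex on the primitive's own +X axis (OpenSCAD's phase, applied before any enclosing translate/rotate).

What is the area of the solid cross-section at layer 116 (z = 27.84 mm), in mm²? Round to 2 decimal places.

12.00 mm²

At z = 27.84 mm: the cylinder is absent (z outside [0, 17.5]); the r=2 cylinder at (15, 7) gives a regular 12-gon of circumradius 2 (constant along its height) (area = (12/2)·2.000²·sin(360°/12) = 12.00 mm²); Merging all regions: only the r=2 cylinder at (15, 7) is present, so the union is just that shape — area = 12.00 mm²; (whole slice rotated 70° about Z — lengths, areas and connectivity unchanged). Overall, the cross-section is a single solid region. Net area = 12.00 mm².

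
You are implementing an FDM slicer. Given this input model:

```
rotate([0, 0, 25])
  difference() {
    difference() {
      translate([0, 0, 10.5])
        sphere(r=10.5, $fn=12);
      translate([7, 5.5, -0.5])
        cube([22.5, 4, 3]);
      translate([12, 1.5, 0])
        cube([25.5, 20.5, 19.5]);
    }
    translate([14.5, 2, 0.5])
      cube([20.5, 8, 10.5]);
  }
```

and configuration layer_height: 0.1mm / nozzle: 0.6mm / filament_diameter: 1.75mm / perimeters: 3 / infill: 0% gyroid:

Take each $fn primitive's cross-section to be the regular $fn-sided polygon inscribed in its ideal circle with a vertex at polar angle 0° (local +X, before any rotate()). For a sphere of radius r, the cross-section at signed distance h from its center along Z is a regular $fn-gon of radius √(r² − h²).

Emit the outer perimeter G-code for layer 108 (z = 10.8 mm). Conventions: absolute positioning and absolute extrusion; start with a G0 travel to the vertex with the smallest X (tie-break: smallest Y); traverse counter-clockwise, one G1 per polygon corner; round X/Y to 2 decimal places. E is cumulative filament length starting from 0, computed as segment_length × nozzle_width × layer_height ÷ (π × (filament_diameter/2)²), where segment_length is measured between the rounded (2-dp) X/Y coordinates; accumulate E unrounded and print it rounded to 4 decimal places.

At z = 10.8 mm: the sphere: section is a regular 12-gon, circumradius = √(r²−h²) = √(10.5²−0.3²) = 10.496; the cube at (7, 5.5) is absent (z outside [-0.5, 2.5]); the 25.5×20.5 cube at (12, 1.5) contributes its full rectangle; Subtracting the remaining from the first: starting from the r=10.5 sphere, the 25.5×20.5 cube at (12, 1.5) misses the remaining region (no effect) — 1 connected region; the 20.5×8 cube at (14.5, 2) contributes its full rectangle; Subtracting the remaining from the first: starting from the result so far, the 20.5×8 cube at (14.5, 2) misses the remaining region (no effect) — 1 connected region; (rotated 25° about Z; rotation is an isometry so areas/perimeters/island counts are preserved). The outline is a single polygon with 12 vertices. Extrusion per mm of travel: 0.6 × 0.1 / (π × 0.875²) = 0.024945. Accumulating E over each segment gives final E = 1.6266.

G0 X-10.46 Y0.91 Z10.80
G1 X-9.51 Y-4.44 E0.1355
G1 X-6.02 Y-8.60 E0.2710
G1 X-0.91 Y-10.46 E0.4066
G1 X4.44 Y-9.51 E0.5422
G1 X8.60 Y-6.02 E0.6776
G1 X10.46 Y-0.91 E0.8133
G1 X9.51 Y4.44 E0.9488
G1 X6.02 Y8.60 E1.0843
G1 X0.91 Y10.46 E1.2199
G1 X-4.44 Y9.51 E1.3555
G1 X-8.60 Y6.02 E1.4909
G1 X-10.46 Y0.91 E1.6266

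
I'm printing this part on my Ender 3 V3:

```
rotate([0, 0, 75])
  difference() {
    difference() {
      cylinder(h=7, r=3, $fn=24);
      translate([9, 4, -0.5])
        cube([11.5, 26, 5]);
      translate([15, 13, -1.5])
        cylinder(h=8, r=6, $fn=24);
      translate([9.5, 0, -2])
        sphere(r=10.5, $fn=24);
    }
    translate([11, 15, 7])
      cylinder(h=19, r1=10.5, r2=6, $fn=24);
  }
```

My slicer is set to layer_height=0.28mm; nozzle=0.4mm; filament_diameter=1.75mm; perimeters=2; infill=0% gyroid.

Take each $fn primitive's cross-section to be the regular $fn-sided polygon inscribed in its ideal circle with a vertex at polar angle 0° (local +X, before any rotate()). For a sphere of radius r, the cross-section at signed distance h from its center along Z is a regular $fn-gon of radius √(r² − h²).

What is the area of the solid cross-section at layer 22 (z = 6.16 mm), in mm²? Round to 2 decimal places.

27.91 mm²

At z = 6.16 mm: the r=3 cylinder contributes a regular 24-gon of circumradius 3 (area = (24/2)·3.000²·sin(360°/24) = 27.95 mm²); the cube at (9, 4) does not reach this height (z outside [-0.5, 4.5]); the cylinder at (15, 13): section is a regular 24-gon, circumradius r=6 (area = (24/2)·6.000²·sin(360°/24) = 111.81 mm²); the r=10.5 sphere at (9.5, 0) contributes a regular 24-gon of circumradius √(10.5²−8.16²) = 6.608 (area = (24/2)·6.608²·sin(360°/24) = 135.61 mm²); After the difference (first − rest): starting from the r=3 cylinder (27.95 mm²), the r=6 cylinder at (15, 13) misses the remaining region (no effect); the r=10.5 sphere at (9.5, 0) partially overlaps it — only the 0.04 mm² overlap (of its 135.61 mm²) is removed, clipping the outline — area = 27.91 mm²; the cone at (11, 15) does not reach this height (z outside [7, 26]); Subtracting the remaining from the first: none of the subtracted shapes is present at this height, so that combined region is unchanged — area = 27.91 mm²; (whole slice rotated 75° about Z — lengths, areas and connectivity unchanged). Overall, the cross-section is a single solid region. Net area = 27.91 mm².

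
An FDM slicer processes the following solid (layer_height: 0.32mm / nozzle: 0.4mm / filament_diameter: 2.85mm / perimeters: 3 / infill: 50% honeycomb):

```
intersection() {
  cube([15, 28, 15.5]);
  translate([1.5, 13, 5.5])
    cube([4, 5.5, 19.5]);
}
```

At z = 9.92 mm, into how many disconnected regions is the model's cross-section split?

1

At z = 9.92 mm: the cube is present — its section is the full 15×28 rectangle; the cube at (1.5, 13) (footprint 4×5.5) is included at this height; After intersecting: the 4×5.5 cube at (1.5, 13) lies inside the 15×28 cube, so the common part is the 4×5.5 cube at (1.5, 13) itself — 1 connected region. The result has 1 disconnected region.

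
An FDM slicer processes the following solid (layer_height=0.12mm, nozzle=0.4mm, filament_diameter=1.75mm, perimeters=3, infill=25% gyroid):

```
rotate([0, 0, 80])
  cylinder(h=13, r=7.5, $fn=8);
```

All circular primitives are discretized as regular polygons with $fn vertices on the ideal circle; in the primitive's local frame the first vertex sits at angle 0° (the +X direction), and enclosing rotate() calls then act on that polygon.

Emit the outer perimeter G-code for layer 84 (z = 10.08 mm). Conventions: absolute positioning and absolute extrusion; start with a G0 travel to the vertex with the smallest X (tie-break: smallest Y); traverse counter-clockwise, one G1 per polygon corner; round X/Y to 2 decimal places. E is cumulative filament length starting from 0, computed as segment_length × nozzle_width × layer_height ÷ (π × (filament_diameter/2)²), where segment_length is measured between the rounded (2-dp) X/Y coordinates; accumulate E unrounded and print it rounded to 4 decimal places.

G0 X-7.39 Y1.30 Z10.08
G1 X-6.14 Y-4.30 E0.1145
G1 X-1.30 Y-7.39 E0.2291
G1 X4.30 Y-6.14 E0.3436
G1 X7.39 Y-1.30 E0.4582
G1 X6.14 Y4.30 E0.5727
G1 X1.30 Y7.39 E0.6873
G1 X-4.30 Y6.14 E0.8018
G1 X-7.39 Y1.30 E0.9164

At z = 10.08 mm: the cylinder: section is a regular 8-gon, circumradius r=7.5; (rotated 80° about Z; rotation is an isometry so areas/perimeters/island counts are preserved). The outline is a single polygon with 8 vertices. Extrusion per mm of travel: 0.4 × 0.12 / (π × 0.875²) = 0.019956. Accumulating E over each segment gives final E = 0.9164.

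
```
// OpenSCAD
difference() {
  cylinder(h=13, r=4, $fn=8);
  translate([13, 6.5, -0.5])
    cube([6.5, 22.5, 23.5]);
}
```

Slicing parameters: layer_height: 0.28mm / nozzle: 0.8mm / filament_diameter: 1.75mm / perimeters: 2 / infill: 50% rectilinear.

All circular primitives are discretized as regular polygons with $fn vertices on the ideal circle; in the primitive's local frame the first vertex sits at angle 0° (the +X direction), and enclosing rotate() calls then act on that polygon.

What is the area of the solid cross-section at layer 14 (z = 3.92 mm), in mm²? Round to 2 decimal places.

45.25 mm²

At z = 3.92 mm: the r=4 cylinder gives a regular 8-gon of circumradius 4 (constant along its height) (area = (8/2)·4.000²·sin(360°/8) = 45.25 mm²); the cube at (13, 6.5) is present — its section is the full 6.5×22.5 rectangle (area 146.25 mm²); Taking the first minus the rest: starting from the r=4 cylinder (45.25 mm²), the 6.5×22.5 cube at (13, 6.5) misses the remaining region (no effect) — area = 45.25 mm². Overall, the cross-section is a single solid region. Net area = 45.25 mm².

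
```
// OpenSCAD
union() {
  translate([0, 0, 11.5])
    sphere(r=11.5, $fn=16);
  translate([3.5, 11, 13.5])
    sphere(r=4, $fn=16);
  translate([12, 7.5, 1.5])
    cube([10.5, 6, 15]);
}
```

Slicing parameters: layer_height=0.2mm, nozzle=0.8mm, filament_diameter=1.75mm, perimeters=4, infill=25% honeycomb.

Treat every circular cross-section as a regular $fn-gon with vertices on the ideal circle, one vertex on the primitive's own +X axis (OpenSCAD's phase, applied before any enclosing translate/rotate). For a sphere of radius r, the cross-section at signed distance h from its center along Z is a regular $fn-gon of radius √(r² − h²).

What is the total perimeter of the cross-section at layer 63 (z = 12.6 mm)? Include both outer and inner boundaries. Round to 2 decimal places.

110.73 mm

At z = 12.6 mm: the sphere: section is a regular 16-gon, circumradius = √(r²−h²) = √(11.5²−1.1²) = 11.447 (perimeter = 2·16·11.447·sin(180°/16) = 71.46 mm); the r=4 sphere at (3.5, 11) slices to a regular 16-gon of circumradius 3.897 (√(r²−h²) with h=0.9 from center) (perimeter = 2·16·3.897·sin(180°/16) = 24.33 mm); the cube at (12, 7.5) is present — its section is the full 10.5×6 rectangle (perimeter 33.00 mm); Merging all regions: the regions partially overlap (shared area 19.73 mm²), so the edge portions inside another operand are dropped and the merged outline is re-measured after clipping — boundary = 110.73 mm. Overall, the cross-section has 2 separate islands. Total boundary length (outer) = 110.73 mm.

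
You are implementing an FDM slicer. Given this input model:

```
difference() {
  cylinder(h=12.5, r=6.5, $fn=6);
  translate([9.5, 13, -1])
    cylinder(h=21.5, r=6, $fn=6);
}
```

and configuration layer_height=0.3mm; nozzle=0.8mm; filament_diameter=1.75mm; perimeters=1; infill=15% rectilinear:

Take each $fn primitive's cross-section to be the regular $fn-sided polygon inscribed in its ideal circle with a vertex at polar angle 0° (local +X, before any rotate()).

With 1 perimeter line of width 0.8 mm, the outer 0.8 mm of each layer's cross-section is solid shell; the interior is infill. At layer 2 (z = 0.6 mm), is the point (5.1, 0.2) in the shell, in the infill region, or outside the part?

infill

At z = 0.6 mm: the cylinder: section is a regular 6-gon, circumradius r=6.5; the r=6 cylinder at (9.5, 13) contributes a regular 6-gon of circumradius 6; Taking the first minus the rest: starting from the r=6.5 cylinder, the r=6 cylinder at (9.5, 13) misses the remaining region (no effect) — 1 connected region. Overall, the cross-section is a single solid region. The nearest boundary edge runs (3.25, 5.63)→(6.50, 0.00); distance from the point to it = 1.11 mm. The point is inside the cross-section and 1.11 mm from the nearest boundary — more than the 0.8 mm shell width (1 × 0.8), so it's in the infill interior.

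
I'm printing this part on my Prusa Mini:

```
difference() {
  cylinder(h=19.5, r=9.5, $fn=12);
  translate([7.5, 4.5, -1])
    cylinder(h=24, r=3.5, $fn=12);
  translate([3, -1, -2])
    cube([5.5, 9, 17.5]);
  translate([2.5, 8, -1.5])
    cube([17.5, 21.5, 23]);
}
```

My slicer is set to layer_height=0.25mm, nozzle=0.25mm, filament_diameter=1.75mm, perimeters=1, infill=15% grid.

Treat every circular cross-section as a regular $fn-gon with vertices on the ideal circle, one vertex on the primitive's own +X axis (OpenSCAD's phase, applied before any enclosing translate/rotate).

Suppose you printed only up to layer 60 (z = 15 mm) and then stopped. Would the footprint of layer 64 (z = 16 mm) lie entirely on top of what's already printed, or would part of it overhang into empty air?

part overhangs

Compare the two slices. At z = 15: the r=9.5 cylinder gives a regular 12-gon of circumradius 9.5 (constant along its height) (area = (12/2)·9.500²·sin(360°/12) = 270.75 mm²); the r=3.5 cylinder at (7.5, 4.5) gives a regular 12-gon of circumradius 3.5 (constant along its height) (area = (12/2)·3.500²·sin(360°/12) = 36.75 mm²); the cube at (3, -1) is present — its section is the full 5.5×9 rectangle (area 49.50 mm²); the cube at (2.5, 8) is present — its section is the full 17.5×21.5 rectangle (area 376.25 mm²); Subtracting the remaining from the first: starting from the r=9.5 cylinder (270.75 mm²), the r=3.5 cylinder at (7.5, 4.5) partially overlaps it — only the 20.38 mm² overlap (of its 36.75 mm²) is removed, clipping the outline; the 5.5×9 cube at (3, -1) partially overlaps it — only the 23.57 mm² overlap (of its 49.50 mm²) is removed, clipping the outline; the 17.5×21.5 cube at (2.5, 8) partially overlaps it — only the 1.22 mm² overlap (of its 376.25 mm²) is removed, clipping the outline — area = 225.58 mm². At z = 16: the r=9.5 cylinder contributes a regular 12-gon of circumradius 9.5 (area = (12/2)·9.500²·sin(360°/12) = 270.75 mm²); the cylinder at (7.5, 4.5): section is a regular 12-gon, circumradius r=3.5 (area = (12/2)·3.500²·sin(360°/12) = 36.75 mm²); the cube at (3, -1) is not intersected at this z (z outside [-2, 15.5]); the 17.5×21.5 cube at (2.5, 8) contributes its full rectangle (area 376.25 mm²); Subtracting the remaining from the first: starting from the r=9.5 cylinder (270.75 mm²), the r=3.5 cylinder at (7.5, 4.5) partially overlaps it — only the 20.38 mm² overlap (of its 36.75 mm²) is removed, clipping the outline; the 17.5×21.5 cube at (2.5, 8) partially overlaps it — only the 1.22 mm² overlap (of its 376.25 mm²) is removed, clipping the outline — area = 249.16 mm². Checking containment: at z = 16 the cross-section extends beyond the z = 15 cross-section by about 23.57 mm².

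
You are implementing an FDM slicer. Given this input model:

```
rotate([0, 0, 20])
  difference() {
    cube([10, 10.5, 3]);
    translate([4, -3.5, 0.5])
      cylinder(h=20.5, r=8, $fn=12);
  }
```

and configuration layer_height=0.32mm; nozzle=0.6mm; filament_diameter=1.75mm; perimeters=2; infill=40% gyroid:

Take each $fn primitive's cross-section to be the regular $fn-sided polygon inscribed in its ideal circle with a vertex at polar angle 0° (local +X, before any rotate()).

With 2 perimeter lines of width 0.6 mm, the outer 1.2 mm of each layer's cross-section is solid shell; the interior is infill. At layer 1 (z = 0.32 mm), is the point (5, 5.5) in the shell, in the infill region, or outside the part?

infill

At z = 0.32 mm: the cube (footprint 10×10.5) is included at this height; the cylinder at (4, -3.5) is absent (z outside [0.5, 21]); After the difference (first − rest): none of the subtracted shapes is present at this height, so the 10×10.5 cube is unchanged — 1 connected region; (whole slice rotated 20° about Z — lengths, areas and connectivity unchanged). Overall, the cross-section is a single solid region. Undo the 20° rotation: the query point maps to (6.580, 3.458) in the un-rotated model frame. The nearest boundary edge runs (10.00, 0.00)→(10.00, 10.50); distance from the point to it = 3.42 mm. The point is inside the cross-section and 3.42 mm from the nearest boundary — more than the 1.2 mm shell width (2 × 0.6), so it's in the infill interior.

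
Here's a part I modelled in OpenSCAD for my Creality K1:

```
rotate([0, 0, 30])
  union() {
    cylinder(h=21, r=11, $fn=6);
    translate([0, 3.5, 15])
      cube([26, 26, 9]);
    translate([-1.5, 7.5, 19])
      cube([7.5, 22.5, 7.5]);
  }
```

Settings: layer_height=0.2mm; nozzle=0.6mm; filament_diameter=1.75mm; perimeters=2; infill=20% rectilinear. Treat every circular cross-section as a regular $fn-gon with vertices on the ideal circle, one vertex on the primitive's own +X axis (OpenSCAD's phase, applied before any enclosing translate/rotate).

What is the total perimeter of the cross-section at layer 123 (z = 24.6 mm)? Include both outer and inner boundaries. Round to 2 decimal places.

At z = 24.6 mm: the cylinder is absent (z outside [0, 21]); the cube at (0, 3.5) is absent (z outside [15, 24]); the cube at (-1.5, 7.5) is present — its section is the full 7.5×22.5 rectangle (perimeter 60.00 mm); Combining (union): only the 7.5×22.5 cube at (-1.5, 7.5) is present, so the union is just that shape — boundary = 60.00 mm; (rotated 30° about Z; rotation is an isometry so areas/perimeters/island counts are preserved). Overall, the cross-section is a single solid region. Total boundary length (outer) = 60.00 mm.

60.00 mm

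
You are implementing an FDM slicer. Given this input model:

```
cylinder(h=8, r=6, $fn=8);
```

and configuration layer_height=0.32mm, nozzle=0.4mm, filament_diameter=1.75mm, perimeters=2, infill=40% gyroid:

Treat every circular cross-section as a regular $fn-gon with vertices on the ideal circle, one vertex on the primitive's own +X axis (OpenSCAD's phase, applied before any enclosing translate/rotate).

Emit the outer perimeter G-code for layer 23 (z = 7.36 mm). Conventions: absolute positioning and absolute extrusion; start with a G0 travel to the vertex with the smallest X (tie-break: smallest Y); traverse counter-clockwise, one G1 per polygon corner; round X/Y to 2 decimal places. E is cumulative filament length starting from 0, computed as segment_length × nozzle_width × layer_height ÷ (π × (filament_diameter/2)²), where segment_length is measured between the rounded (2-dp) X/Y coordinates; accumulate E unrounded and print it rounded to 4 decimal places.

At z = 7.36 mm: the cylinder: section is a regular 8-gon, circumradius r=6. The outline is a single polygon with 8 vertices. Extrusion per mm of travel: 0.4 × 0.32 / (π × 0.875²) = 0.053216. Accumulating E over each segment gives final E = 1.9544.

G0 X-6.00 Y0.00 Z7.36
G1 X-4.24 Y-4.24 E0.2443
G1 X0.00 Y-6.00 E0.4886
G1 X4.24 Y-4.24 E0.7329
G1 X6.00 Y0.00 E0.9772
G1 X4.24 Y4.24 E1.2215
G1 X0.00 Y6.00 E1.4658
G1 X-4.24 Y4.24 E1.7101
G1 X-6.00 Y0.00 E1.9544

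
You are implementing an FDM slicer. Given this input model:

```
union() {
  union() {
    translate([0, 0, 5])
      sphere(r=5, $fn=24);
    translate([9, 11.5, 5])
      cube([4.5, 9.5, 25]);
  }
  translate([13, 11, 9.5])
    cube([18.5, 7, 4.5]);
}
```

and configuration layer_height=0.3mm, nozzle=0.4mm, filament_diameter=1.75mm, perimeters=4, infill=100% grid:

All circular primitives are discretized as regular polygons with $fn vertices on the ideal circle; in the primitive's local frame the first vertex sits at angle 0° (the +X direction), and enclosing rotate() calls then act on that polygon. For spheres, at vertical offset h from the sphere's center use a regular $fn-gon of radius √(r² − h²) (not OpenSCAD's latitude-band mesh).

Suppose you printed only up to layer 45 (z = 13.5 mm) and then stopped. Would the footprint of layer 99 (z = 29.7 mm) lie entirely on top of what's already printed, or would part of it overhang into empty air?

Compare the two slices. At z = 13.5: the sphere is not intersected at this z (|z−center|=8.500 > r=5); the cube at (9, 11.5) is present — its section is the full 4.5×9.5 rectangle (area 42.75 mm²); Taking the union: only the 4.5×9.5 cube at (9, 11.5) is present, so the union is just that shape — area = 42.75 mm²; the 18.5×7 cube at (13, 11) contributes its full rectangle (area 129.50 mm²); Combining (union): the regions partially overlap — summed areas 172.25 mm² minus the doubly-counted overlap 3.25 mm² gives 169.00 mm² — area = 169.00 mm². At z = 29.7: the sphere is absent (|z−center|=24.700 > r=5); the 4.5×9.5 cube at (9, 11.5) contributes its full rectangle (area 42.75 mm²); Taking the union: only the 4.5×9.5 cube at (9, 11.5) is present, so the union is just that shape — area = 42.75 mm²; the cube at (13, 11) is absent (z outside [9.5, 14]); Combining (union): only the result so far is present, so the union is just that shape — area = 42.75 mm². Checking containment: the cross-section at z = 29.7 is a subset of the cross-section at z = 13.5.

entirely on top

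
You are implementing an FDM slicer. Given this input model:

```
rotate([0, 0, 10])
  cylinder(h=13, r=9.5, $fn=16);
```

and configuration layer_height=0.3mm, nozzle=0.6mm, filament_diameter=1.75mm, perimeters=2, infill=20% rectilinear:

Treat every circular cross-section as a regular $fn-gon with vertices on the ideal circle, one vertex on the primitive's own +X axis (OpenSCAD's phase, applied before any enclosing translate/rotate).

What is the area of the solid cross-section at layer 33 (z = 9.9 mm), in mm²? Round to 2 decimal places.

276.30 mm²

At z = 9.9 mm: the cylinder: section is a regular 16-gon, circumradius r=9.5 (area = (16/2)·9.500²·sin(360°/16) = 276.30 mm²); (whole slice rotated 10° about Z — lengths, areas and connectivity unchanged). Overall, the cross-section is a single solid region. Net area = 276.30 mm².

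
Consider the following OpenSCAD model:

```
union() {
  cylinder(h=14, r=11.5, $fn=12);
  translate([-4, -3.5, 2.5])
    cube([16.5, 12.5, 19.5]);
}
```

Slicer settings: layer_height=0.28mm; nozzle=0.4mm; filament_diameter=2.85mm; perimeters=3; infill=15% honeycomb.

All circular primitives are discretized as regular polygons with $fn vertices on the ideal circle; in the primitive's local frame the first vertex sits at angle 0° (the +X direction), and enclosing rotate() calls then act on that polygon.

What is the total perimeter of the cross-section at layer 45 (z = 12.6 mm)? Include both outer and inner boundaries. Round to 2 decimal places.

At z = 12.6 mm: the cylinder: section is a regular 12-gon, circumradius r=11.5 (perimeter = 2·12·11.500·sin(180°/12) = 71.43 mm); the cube at (-4, -3.5) (footprint 16.5×12.5) is included at this height (perimeter 58.00 mm); Combining (union): the regions partially overlap (shared area 177.39 mm²), so the edge portions inside another operand are dropped and the merged outline is re-measured after clipping — boundary = 77.49 mm. Overall, the cross-section is a single solid region. Total boundary length (outer) = 77.49 mm.

77.49 mm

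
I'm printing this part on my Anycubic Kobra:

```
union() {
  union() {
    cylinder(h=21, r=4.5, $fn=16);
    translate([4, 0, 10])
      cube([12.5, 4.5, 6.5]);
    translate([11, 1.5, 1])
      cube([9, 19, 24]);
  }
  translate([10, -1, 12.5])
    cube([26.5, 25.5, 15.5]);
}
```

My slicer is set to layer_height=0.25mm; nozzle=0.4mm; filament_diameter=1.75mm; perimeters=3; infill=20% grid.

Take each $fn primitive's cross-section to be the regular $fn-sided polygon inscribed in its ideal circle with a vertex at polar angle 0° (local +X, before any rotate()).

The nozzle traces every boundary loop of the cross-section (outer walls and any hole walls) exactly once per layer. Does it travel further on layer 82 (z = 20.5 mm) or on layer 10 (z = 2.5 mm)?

Layer 82 (z = 20.5): the cylinder: section is a regular 16-gon, circumradius r=4.5 (perimeter = 2·16·4.500·sin(180°/16) = 28.09 mm); the cube at (4, 0) does not reach this height (z outside [10, 16.5]); the cube at (11, 1.5) (footprint 9×19) is included at this height (perimeter 56.00 mm); Combining (union): the 2 present regions are separate (no shared area or edge), so areas and boundary lengths simply add and each stays a separate island — boundary = 84.09 mm; the cube at (10, -1) is present — its section is the full 26.5×25.5 rectangle (perimeter 104.00 mm); Merging all regions: the regions partially overlap (shared area 171.00 mm²), so the edge portions inside another operand are dropped and the merged outline is re-measured after clipping — boundary = 132.09 mm. So its perimeter = 132.09 mm. Layer 10 (z = 2.5): the cylinder: section is a regular 16-gon, circumradius r=4.5 (perimeter = 2·16·4.500·sin(180°/16) = 28.09 mm); the cube at (4, 0) does not reach this height (z outside [10, 16.5]); the 9×19 cube at (11, 1.5) contributes its full rectangle (perimeter 56.00 mm); Taking the union: the 2 present regions are separate (no shared area or edge), so areas and boundary lengths simply add and each stays a separate island — boundary = 84.09 mm; the cube at (10, -1) does not reach this height (z outside [12.5, 28]); Merging all regions: only the result so far is present, so the union is just that shape — boundary = 84.09 mm. So its perimeter = 84.09 mm. Layer 82 is larger (132.09 vs 84.09 mm).

layer 82 (z = 20.5 mm)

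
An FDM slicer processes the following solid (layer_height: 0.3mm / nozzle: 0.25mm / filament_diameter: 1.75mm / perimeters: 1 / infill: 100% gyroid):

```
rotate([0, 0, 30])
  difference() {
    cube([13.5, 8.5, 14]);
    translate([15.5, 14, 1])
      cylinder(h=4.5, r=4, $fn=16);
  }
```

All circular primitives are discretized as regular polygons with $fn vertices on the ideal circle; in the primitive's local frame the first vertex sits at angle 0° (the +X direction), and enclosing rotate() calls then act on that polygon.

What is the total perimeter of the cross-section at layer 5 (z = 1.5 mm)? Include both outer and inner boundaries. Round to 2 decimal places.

44.00 mm

At z = 1.5 mm: the cube is present — its section is the full 13.5×8.5 rectangle (perimeter 44.00 mm); the r=4 cylinder at (15.5, 14) gives a regular 16-gon of circumradius 4 (constant along its height) (perimeter = 2·16·4.000·sin(180°/16) = 24.97 mm); Taking the first minus the rest: starting from the 13.5×8.5 cube, the r=4 cylinder at (15.5, 14) misses the remaining region (no effect) — boundary = 44.00 mm; (whole slice rotated 30° about Z — lengths, areas and connectivity unchanged). Overall, the cross-section is a single solid region. Total boundary length (outer) = 44.00 mm.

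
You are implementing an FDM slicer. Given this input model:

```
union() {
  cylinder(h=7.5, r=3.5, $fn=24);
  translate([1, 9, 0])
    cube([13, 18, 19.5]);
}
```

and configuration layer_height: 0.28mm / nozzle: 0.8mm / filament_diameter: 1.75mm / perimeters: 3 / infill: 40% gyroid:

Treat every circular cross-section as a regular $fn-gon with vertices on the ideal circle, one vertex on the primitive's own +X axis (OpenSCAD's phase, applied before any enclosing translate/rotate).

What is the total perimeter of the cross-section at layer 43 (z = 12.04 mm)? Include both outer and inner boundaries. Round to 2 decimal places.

62.00 mm

At z = 12.04 mm: the cylinder is not intersected at this z (z outside [0, 7.5]); the cube at (1, 9) (footprint 13×18) is included at this height (perimeter 62.00 mm); Merging all regions: only the 13×18 cube at (1, 9) is present, so the union is just that shape — boundary = 62.00 mm. Overall, the cross-section is a single solid region. Total boundary length (outer) = 62.00 mm.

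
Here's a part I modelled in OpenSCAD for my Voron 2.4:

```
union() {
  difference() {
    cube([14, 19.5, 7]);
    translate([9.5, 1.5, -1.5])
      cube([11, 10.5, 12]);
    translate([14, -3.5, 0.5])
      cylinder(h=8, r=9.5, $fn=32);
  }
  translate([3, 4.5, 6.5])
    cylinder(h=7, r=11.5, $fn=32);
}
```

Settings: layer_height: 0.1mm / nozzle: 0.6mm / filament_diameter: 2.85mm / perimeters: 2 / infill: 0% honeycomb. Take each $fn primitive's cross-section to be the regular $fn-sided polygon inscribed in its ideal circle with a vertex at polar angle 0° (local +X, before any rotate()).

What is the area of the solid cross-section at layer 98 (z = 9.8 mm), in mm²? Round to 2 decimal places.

412.81 mm²

At z = 9.8 mm: the cube is absent (z outside [0, 7]); the cube at (9.5, 1.5) is present — its section is the full 11×10.5 rectangle (area 115.50 mm²); the cylinder at (14, -3.5) does not reach this height (z outside [0.5, 8.5]); Subtracting the remaining from the first: the first operand is absent here, so nothing remains; the cylinder at (3, 4.5): section is a regular 32-gon, circumradius r=11.5 (area = (32/2)·11.500²·sin(360°/32) = 412.81 mm²); Merging all regions: only the r=11.5 cylinder at (3, 4.5) is present, so the union is just that shape — area = 412.81 mm². Overall, the cross-section is a single solid region. Net area = 412.81 mm².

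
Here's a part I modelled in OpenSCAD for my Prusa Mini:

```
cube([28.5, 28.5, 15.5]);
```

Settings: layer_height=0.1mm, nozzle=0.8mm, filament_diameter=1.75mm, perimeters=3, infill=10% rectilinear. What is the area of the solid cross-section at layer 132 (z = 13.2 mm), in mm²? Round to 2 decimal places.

812.25 mm²

At z = 13.2 mm: the cube (footprint 28.5×28.5) is included at this height (area 812.25 mm²). Overall, the cross-section is a single solid region. Net area = 812.25 mm².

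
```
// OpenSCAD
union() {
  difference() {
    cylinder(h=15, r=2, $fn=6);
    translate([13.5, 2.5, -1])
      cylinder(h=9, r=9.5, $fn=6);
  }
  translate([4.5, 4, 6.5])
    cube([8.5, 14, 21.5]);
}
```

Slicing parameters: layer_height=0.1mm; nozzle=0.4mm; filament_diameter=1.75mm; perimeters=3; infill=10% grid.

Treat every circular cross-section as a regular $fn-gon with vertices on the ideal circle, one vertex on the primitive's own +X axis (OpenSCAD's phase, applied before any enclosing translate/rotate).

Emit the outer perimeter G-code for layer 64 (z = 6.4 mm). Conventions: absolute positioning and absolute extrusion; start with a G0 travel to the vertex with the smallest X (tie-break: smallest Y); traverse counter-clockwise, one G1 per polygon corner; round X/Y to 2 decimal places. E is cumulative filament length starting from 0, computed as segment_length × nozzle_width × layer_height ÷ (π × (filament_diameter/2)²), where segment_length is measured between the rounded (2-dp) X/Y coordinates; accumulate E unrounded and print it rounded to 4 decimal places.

At z = 6.4 mm: the r=2 cylinder gives a regular 6-gon of circumradius 2 (constant along its height); the cylinder at (13.5, 2.5): section is a regular 6-gon, circumradius r=9.5; After the difference (first − rest): starting from the r=2 cylinder, the r=9.5 cylinder at (13.5, 2.5) misses the remaining region (no effect) — 1 connected region; the cube at (4.5, 4) does not reach this height (z outside [6.5, 28]); Merging all regions: only the result so far is present, so the union is just that shape — 1 connected region. The outline is a single polygon with 6 vertices. Extrusion per mm of travel: 0.4 × 0.1 / (π × 0.875²) = 0.016630. Accumulating E over each segment gives final E = 0.1994.

G0 X-2.00 Y0.00 Z6.40
G1 X-1.00 Y-1.73 E0.0332
G1 X1.00 Y-1.73 E0.0665
G1 X2.00 Y0.00 E0.0997
G1 X1.00 Y1.73 E0.1330
G1 X-1.00 Y1.73 E0.1662
G1 X-2.00 Y0.00 E0.1994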